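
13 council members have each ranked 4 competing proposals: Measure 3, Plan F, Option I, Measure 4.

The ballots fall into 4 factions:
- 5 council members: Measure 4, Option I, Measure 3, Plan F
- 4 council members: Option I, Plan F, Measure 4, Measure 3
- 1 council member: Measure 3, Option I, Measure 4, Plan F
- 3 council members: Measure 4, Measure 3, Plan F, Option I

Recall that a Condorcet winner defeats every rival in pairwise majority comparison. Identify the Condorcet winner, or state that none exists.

Measure 4

Check each pair by majority over 13 ballots:
Measure 3 vs Plan F: Measure 3 wins 9–4.
Measure 3–Option I: Option I 9–4.
Measure 3 vs Measure 4: Measure 3 preferred on 1 ballot; Measure 4 wins 12–1.
Plan F vs Option I: 3 to 10, Option I.
Plan F vs Measure 4: Measure 4 wins 9–4.
Option I vs Measure 4: Option I preferred on 4+1 = 5 ballots; Measure 4 wins 8–5.
Only Measure 4 has no losses; Measure 4 is the Condorcet winner.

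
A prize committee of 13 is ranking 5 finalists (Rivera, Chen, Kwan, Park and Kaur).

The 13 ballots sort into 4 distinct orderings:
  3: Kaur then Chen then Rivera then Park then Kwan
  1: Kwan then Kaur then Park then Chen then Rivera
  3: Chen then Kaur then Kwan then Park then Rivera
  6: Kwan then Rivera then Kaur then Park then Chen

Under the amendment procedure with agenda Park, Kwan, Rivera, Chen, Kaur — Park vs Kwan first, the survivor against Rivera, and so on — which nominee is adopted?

Kwan

Round 1: Park vs Kwan — 3–10, Kwan advances.
Round 2: Kwan vs Rivera — 10–3, Kwan advances.
Round 3: Kwan vs Chen — 7–6, Kwan advances.
Round 4: Kwan vs Kaur — 7–6, Kwan advances.
Kwan survives the agenda.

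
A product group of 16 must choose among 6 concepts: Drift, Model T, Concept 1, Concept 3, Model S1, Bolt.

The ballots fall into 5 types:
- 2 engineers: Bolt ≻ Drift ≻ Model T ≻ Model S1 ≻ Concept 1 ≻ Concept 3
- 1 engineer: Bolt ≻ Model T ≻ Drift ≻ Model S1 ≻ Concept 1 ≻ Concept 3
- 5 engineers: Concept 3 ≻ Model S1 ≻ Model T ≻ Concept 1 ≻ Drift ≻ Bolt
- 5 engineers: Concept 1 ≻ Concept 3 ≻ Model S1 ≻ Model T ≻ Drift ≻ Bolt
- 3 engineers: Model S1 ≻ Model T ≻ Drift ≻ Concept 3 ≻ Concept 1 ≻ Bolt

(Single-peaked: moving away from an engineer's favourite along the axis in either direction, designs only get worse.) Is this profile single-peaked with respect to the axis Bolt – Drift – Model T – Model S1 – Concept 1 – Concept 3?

Axis positions: Bolt=1, Drift=2, Model T=3, Model S1=4, Concept 1=5, Concept 3=6.
Type 1 (peak Bolt at position 1): ranking walks positions 1-2-3-4-5-6, expanding outward from the peak — single-peaked.
Type 2: ranking walks positions 1-3-2-4-5-6; Model T is ranked above Drift even though Drift lies between Model T and the peak Bolt on the axis — preferences dip and rise again. Not single-peaked.
Type 3: ranking walks positions 6-4-3-5-2-1; Model S1 is ranked above Concept 1 even though Concept 1 lies between Model S1 and the peak Concept 3 on the axis — preferences dip and rise again. Not single-peaked.
Type 4 (peak Concept 1 at position 5): ranking walks positions 5-6-4-3-2-1, expanding outward from the peak — single-peaked.
Type 5: ranking walks positions 4-3-2-6-5-1; Concept 3 is ranked above Concept 1 even though Concept 1 lies between Concept 3 and the peak Model S1 on the axis — preferences dip and rise again. Not single-peaked.
Type 2 violates single-peakedness, so the profile is not single-peaked on this axis.

no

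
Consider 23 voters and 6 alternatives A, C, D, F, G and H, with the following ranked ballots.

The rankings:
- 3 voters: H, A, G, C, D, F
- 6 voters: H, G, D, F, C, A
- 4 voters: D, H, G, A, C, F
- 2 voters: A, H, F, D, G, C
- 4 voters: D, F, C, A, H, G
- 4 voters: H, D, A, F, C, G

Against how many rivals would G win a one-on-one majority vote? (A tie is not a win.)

2

G against each rival (23 voters):
G–A: A 13–10.
G vs C: G, 15–8.
G vs D: D wins 14–9.
G vs F: G wins 13–10.
G vs H: G preferred on 0 ballots; H wins 23–0.
G beats C, F; loses to A, D, H — 2 pairwise wins.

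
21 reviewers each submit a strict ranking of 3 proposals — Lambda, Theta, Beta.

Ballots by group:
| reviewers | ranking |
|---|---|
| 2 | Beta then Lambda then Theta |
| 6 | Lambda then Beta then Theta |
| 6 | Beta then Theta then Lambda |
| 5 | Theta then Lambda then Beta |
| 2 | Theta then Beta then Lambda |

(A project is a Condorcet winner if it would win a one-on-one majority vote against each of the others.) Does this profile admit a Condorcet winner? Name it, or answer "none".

Check each pair by majority over 21 ballots:
Lambda vs Theta: 2+6 = 8 for Lambda, 13 for Theta — Theta by 13–8.
Lambda–Beta: Lambda 11–10.
Theta vs Beta: Theta is ranked higher on 5+2 = 7 ballots, Beta on 14. Beta wins 14–7.
Each project drops at least one matchup (Lambda loses to Theta; Theta loses to Beta; Beta loses to Lambda); the cycle Lambda beats Beta beats Theta beats Lambda rules out a Condorcet winner.

none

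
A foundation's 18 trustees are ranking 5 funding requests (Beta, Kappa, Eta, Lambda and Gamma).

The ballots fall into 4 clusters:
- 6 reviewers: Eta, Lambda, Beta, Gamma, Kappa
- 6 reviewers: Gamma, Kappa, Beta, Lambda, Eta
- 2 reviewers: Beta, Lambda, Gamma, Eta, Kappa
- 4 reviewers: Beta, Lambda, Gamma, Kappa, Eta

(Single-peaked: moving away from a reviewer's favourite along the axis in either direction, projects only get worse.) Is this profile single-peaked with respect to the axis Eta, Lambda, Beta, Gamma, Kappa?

yes

Axis positions: Eta=1, Lambda=2, Beta=3, Gamma=4, Kappa=5.
Cluster 1 (peak Eta at position 1): ranking walks positions 1-2-3-4-5, expanding outward from the peak — single-peaked.
Cluster 2 (peak Gamma at position 4): ranking walks positions 4-5-3-2-1, expanding outward from the peak — single-peaked.
Cluster 3 (peak Beta at position 3): ranking walks positions 3-2-4-1-5, expanding outward from the peak — single-peaked.
Cluster 4 (peak Beta at position 3): ranking walks positions 3-2-4-5-1, expanding outward from the peak — single-peaked.
Every ranking is single-peaked on this axis.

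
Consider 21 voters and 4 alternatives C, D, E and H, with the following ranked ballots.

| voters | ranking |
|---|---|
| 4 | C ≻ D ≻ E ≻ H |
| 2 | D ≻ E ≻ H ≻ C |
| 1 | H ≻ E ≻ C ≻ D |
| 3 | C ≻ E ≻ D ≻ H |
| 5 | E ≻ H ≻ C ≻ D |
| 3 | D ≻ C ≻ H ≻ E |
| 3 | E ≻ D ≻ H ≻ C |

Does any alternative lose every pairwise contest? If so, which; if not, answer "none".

Pairwise majorities:
C vs D: C, 13–8.
C vs E: E, 11–10.
C vs H: 10 to 11, H.
D vs E: E, 12–9.
D vs H: D, 15–6.
E–H: E 17–4.
Every alternative wins at least one matchup (C beats D; D beats H; E beats C; H beats C), so there is no Condorcet loser.

none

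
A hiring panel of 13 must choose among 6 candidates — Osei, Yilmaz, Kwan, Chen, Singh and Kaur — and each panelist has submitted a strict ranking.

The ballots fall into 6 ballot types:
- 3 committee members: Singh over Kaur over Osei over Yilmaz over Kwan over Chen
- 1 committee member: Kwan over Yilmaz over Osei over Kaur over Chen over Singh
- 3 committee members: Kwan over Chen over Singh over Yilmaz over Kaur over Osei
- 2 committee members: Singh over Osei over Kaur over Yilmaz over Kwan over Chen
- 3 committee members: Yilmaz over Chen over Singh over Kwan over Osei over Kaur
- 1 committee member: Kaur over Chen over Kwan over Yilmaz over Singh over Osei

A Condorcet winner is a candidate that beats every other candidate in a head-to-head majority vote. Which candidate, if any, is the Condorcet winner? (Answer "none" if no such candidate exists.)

none

Head-to-head results (13 committee members):
Osei vs Yilmaz: Yilmaz wins 8–5.
Osei vs Kwan: Kwan, 8–5.
Osei–Chen: Chen 7–6.
Osei vs Singh: Singh wins 12–1.
Osei vs Kaur: Kaur, 7–6.
Yilmaz vs Kwan: Yilmaz wins 8–5.
Yilmaz vs Chen: Yilmaz, 9–4.
Yilmaz–Singh: Singh 8–5.
Yilmaz–Kaur: Yilmaz 7–6.
Kwan–Chen: Kwan 9–4.
Kwan vs Singh: Singh wins 8–5.
Kwan–Kaur: Kwan 7–6.
Chen vs Singh: Chen wins 8–5.
Chen–Kaur: Kaur 7–6.
Singh–Kaur: Singh 11–2.
Each candidate drops at least one matchup (Osei loses to Yilmaz; Yilmaz loses to Singh; Kwan loses to Yilmaz; Chen loses to Yilmaz; Singh loses to Chen; Kaur loses to Yilmaz); the cycle Yilmaz beats Chen beats Singh beats Yilmaz rules out a Condorcet winner.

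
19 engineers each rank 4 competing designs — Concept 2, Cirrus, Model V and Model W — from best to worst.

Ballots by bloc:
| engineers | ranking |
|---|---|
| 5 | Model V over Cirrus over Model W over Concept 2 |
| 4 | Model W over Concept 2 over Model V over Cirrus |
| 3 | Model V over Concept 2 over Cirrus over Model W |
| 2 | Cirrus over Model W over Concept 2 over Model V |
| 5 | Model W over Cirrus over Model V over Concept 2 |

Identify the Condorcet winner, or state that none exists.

Head-to-head results (19 engineers):
Concept 2 vs Cirrus: Cirrus wins 12–7.
Concept 2 vs Model V: 6 to 13, Model V.
Concept 2–Model W: Model W 16–3.
Cirrus–Model V: Model V 12–7.
Cirrus vs Model W: 5+3+2 = 10 for Cirrus, 9 for Model W — Cirrus by 10–9.
Model V vs Model W: Model V preferred on 5+3 = 8 ballots; Model W wins 11–8.
No design is unbeaten: Concept 2 loses to Cirrus; Cirrus loses to Model V; Model V loses to Model W; Model W loses to Cirrus. In particular Cirrus > Model W > Model V > Cirrus is a majority cycle — no Condorcet winner exists.

none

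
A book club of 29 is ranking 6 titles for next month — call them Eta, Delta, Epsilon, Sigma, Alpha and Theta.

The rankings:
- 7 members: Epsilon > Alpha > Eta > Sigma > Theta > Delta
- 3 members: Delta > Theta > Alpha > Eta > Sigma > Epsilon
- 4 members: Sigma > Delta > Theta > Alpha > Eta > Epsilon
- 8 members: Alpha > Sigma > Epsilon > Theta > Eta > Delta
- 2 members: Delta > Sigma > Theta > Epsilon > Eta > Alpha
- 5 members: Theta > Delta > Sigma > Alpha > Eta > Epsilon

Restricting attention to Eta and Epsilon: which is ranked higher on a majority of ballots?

Ballots ranking Eta above Epsilon: 3 + 4 + 5 = 12.
Ballots ranking Epsilon above Eta: 29 − 12 = 17.
Epsilon wins the head-to-head 17–12.

Epsilon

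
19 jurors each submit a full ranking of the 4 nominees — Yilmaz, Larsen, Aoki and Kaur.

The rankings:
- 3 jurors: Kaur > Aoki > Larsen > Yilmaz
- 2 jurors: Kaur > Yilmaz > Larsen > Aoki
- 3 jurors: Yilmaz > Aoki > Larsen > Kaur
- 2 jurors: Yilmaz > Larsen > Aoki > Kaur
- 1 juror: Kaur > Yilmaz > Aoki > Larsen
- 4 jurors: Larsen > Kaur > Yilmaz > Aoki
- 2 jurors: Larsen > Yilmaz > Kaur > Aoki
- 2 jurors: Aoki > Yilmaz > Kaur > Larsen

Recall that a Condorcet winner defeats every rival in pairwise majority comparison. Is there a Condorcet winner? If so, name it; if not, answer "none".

Check each pair by majority over 19 ballots:
Yilmaz vs Larsen: Yilmaz preferred on 2+3+2+1+2 = 10 ballots; Yilmaz wins 10–9.
Yilmaz vs Aoki: Yilmaz is ranked higher on 2+3+2+1+4+2 = 14 ballots, Aoki on 5. Yilmaz wins 14–5.
Yilmaz vs Kaur: Yilmaz preferred on 3+2+2+2 = 9 ballots; Kaur wins 10–9.
Larsen vs Aoki: 2+2+4+2 = 10 for Larsen, 9 for Aoki — Larsen by 10–9.
Larsen vs Kaur: 11 to 8, Larsen.
Aoki vs Kaur: 3+2+2 = 7 for Aoki, 12 for Kaur — Kaur by 12–7.
No nominee is unbeaten: Yilmaz loses to Kaur; Larsen loses to Yilmaz; Aoki loses to Yilmaz; Kaur loses to Larsen. In particular Yilmaz beats Larsen beats Kaur beats Yilmaz is a majority cycle — no Condorcet winner exists.

none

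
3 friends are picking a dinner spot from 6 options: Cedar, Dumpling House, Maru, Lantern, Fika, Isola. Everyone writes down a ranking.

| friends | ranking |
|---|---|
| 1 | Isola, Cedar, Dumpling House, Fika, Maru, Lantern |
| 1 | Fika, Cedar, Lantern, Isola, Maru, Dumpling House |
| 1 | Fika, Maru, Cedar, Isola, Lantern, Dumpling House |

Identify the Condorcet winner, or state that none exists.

Fika

Check each pair by majority over 3 ballots:
Cedar–Dumpling House: Cedar 3–0.
Cedar vs Maru: Cedar, 2–1.
Cedar vs Lantern: Cedar, 3–0.
Cedar–Fika: Fika 2–1.
Cedar–Isola: Cedar 2–1.
Dumpling House–Maru: Maru 2–1.
Dumpling House vs Lantern: Lantern wins 2–1.
Dumpling House vs Fika: Fika, 2–1.
Dumpling House vs Isola: Isola, 3–0.
Maru vs Lantern: Maru, 2–1.
Maru vs Fika: Fika, 3–0.
Maru–Isola: Isola 2–1.
Lantern vs Fika: Fika, 3–0.
Lantern vs Isola: Isola, 2–1.
Fika vs Isola: Fika wins 2–1.
Only Fika has no losses; Fika is the Condorcet winner.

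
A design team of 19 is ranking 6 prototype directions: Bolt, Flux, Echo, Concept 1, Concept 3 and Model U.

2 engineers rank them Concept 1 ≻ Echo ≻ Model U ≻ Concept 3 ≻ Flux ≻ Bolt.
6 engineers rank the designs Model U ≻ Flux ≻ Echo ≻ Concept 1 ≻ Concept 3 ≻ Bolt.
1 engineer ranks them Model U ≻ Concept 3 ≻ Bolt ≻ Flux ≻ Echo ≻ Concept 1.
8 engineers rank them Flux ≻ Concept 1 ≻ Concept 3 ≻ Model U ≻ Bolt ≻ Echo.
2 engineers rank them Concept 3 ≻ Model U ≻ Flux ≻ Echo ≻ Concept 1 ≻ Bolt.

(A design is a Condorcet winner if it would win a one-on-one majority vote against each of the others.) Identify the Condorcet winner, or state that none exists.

Check each pair by majority over 19 ballots:
Bolt–Flux: Flux 18–1.
Bolt vs Echo: Echo wins 10–9.
Bolt vs Concept 1: Concept 1, 18–1.
Bolt–Concept 3: Concept 3 19–0.
Bolt vs Model U: Model U wins 19–0.
Flux–Echo: Flux 17–2.
Flux vs Concept 1: Flux, 17–2.
Flux–Concept 3: Flux 14–5.
Flux vs Model U: Model U, 11–8.
Echo vs Concept 1: Concept 1 wins 10–9.
Echo vs Concept 3: Concept 3 wins 11–8.
Echo vs Model U: Model U, 17–2.
Concept 1–Concept 3: Concept 1 16–3.
Concept 1 vs Model U: Concept 1, 10–9.
Concept 3 vs Model U: Concept 3, 10–9.
Each design drops at least one matchup (Bolt loses to Flux; Flux loses to Model U; Echo loses to Flux; Concept 1 loses to Flux; Concept 3 loses to Flux; Model U loses to Concept 1); the cycle Flux → Concept 1 → Model U → Flux rules out a Condorcet winner.

none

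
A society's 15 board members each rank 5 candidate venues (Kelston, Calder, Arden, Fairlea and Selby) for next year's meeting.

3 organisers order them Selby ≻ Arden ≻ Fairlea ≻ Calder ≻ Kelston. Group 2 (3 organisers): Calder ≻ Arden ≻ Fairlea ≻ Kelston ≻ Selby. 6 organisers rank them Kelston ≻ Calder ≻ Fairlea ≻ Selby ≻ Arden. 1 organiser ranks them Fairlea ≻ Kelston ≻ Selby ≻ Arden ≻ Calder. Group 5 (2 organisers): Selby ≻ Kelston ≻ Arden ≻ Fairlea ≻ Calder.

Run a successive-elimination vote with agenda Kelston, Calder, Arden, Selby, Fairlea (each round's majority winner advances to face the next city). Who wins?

Round 1: Kelston vs Calder — 9–6, Kelston advances.
Round 2: Kelston vs Arden — 9–6, Kelston advances.
Round 3: Kelston vs Selby — 10–5, Kelston advances.
Round 4: Kelston vs Fairlea — 8–7, Kelston advances.
The agenda winner is Kelston.

Kelston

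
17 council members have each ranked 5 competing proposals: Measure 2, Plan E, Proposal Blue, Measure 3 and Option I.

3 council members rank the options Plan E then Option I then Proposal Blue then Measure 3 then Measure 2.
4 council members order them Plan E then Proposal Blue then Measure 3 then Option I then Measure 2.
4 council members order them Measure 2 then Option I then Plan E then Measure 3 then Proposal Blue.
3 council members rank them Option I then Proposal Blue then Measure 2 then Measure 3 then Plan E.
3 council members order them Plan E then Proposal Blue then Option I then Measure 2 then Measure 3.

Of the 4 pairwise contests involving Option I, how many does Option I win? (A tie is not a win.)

Option I against each rival (17 council members):
Option I vs Measure 2: Option I preferred on 3+4+3+3 = 13 ballots; Option I wins 13–4.
Option I vs Plan E: Option I is ranked higher on 4+3 = 7 ballots, Plan E on 10. Plan E wins 10–7.
Option I vs Proposal Blue: Option I wins 10–7.
Option I vs Measure 3: Option I preferred on 3+4+3+3 = 13 ballots; Option I wins 13–4.
Option I beats Measure 2, Proposal Blue, Measure 3; loses to Plan E — 3 pairwise wins.

3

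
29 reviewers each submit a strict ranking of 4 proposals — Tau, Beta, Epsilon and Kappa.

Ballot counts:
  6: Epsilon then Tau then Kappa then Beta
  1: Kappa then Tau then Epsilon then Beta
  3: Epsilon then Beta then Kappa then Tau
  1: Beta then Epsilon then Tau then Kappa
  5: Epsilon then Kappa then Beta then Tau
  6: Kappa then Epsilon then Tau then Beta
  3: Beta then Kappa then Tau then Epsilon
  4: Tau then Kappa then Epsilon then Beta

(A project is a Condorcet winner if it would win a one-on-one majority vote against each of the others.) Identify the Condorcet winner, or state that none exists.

Head-to-head results (29 reviewers):
Tau vs Beta: Tau, 17–12.
Tau vs Epsilon: Epsilon wins 21–8.
Tau–Kappa: Kappa 18–11.
Beta vs Epsilon: Epsilon, 25–4.
Beta vs Kappa: Kappa, 22–7.
Epsilon vs Kappa: Epsilon wins 15–14.
Epsilon defeats every rival head-to-head and is the Condorcet winner.

Epsilon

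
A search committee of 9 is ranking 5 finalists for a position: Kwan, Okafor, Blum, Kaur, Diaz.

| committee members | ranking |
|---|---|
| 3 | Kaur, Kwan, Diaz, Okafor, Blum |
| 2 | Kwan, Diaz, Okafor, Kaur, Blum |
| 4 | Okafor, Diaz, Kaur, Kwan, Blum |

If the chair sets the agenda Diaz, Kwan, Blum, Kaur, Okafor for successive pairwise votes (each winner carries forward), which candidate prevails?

Okafor

Round 1: Diaz vs Kwan — 4–5, Kwan advances.
Round 2: Kwan vs Blum — 9–0, Kwan advances.
Round 3: Kwan vs Kaur — 2–7, Kaur advances.
Round 4: Kaur vs Okafor — 3–6, Okafor advances.
The agenda winner is Okafor.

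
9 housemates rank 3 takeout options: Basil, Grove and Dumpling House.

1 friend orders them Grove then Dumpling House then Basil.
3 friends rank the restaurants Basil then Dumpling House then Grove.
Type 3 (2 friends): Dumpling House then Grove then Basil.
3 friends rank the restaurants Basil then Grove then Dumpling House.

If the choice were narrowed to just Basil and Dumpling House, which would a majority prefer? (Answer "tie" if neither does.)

Ballots ranking Basil above Dumpling House: 3 + 3 = 6.
Ballots ranking Dumpling House above Basil: 9 − 6 = 3.
Basil wins the head-to-head 6–3.

Basil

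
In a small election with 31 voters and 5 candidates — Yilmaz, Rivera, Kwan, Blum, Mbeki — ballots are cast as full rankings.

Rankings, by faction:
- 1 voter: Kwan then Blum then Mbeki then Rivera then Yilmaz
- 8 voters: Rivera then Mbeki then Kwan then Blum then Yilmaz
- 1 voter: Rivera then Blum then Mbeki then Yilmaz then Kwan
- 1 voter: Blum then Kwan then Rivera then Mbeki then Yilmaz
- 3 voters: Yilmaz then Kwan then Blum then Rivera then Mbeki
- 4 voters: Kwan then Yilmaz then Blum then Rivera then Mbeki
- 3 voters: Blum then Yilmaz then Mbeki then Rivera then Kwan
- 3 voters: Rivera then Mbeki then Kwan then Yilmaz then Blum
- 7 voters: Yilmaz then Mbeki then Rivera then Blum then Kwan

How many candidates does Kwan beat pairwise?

2

Kwan against each rival (31 voters):
Kwan vs Yilmaz: Kwan wins 17–14.
Kwan vs Rivera: Kwan is ranked higher on 1+1+3+4 = 9 ballots, Rivera on 22. Rivera wins 22–9.
Kwan vs Blum: Kwan wins 19–12.
Kwan vs Mbeki: Kwan is ranked higher on 1+1+3+4 = 9 ballots, Mbeki on 22. Mbeki wins 22–9.
Kwan beats Yilmaz, Blum; loses to Rivera, Mbeki — 2 pairwise wins.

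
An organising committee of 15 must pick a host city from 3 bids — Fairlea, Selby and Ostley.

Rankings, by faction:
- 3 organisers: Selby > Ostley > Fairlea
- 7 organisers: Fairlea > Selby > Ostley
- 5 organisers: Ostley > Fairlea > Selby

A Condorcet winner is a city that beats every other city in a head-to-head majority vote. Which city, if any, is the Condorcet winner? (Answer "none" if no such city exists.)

none

Pairwise majorities:
Fairlea vs Selby: Fairlea preferred on 7+5 = 12 ballots; Fairlea wins 12–3.
Fairlea vs Ostley: Fairlea preferred on 7 ballots; Ostley wins 8–7.
Selby vs Ostley: Selby preferred on 3+7 = 10 ballots; Selby wins 10–5.
Every city loses at least once (Fairlea loses to Ostley; Selby loses to Fairlea; Ostley loses to Selby). The majority relation contains the cycle Fairlea > Selby > Ostley > Fairlea, so there is no Condorcet winner.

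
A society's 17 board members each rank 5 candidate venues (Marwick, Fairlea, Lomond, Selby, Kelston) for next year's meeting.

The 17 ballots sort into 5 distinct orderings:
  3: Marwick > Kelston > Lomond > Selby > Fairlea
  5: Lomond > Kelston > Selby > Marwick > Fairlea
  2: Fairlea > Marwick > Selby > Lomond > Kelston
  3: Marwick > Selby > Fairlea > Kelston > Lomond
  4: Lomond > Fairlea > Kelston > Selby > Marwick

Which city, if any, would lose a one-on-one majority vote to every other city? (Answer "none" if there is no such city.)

Pairwise majorities:
Marwick vs Fairlea: Marwick, 11–6.
Marwick vs Lomond: 3+2+3 = 8 for Marwick, 9 for Lomond — Lomond by 9–8.
Marwick vs Selby: Marwick preferred on 3+2+3 = 8 ballots; Selby wins 9–8.
Marwick vs Kelston: Marwick is ranked higher on 3+2+3 = 8 ballots, Kelston on 9. Kelston wins 9–8.
Fairlea vs Lomond: 5 to 12, Lomond.
Fairlea vs Selby: 6 to 11, Selby.
Fairlea–Kelston: Fairlea 9–8.
Lomond vs Selby: Lomond, 12–5.
Lomond vs Kelston: Lomond, 11–6.
Selby vs Kelston: Selby preferred on 2+3 = 5 ballots; Kelston wins 12–5.
Every city wins at least one matchup (Marwick beats Fairlea; Fairlea beats Kelston; Lomond beats Marwick; Selby beats Marwick; Kelston beats Marwick), so there is no Condorcet loser.

none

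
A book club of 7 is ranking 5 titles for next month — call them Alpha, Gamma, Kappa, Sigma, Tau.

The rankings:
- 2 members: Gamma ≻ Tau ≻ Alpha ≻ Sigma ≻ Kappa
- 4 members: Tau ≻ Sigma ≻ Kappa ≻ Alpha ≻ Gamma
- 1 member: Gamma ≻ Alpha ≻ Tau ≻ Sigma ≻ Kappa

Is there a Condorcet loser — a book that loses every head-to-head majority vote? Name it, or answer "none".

Head-to-head results (7 members):
Alpha vs Gamma: Alpha wins 4–3.
Alpha–Kappa: Kappa 4–3.
Alpha vs Sigma: Sigma wins 4–3.
Alpha–Tau: Tau 6–1.
Gamma–Kappa: Kappa 4–3.
Gamma vs Sigma: Sigma, 4–3.
Gamma–Tau: Tau 4–3.
Kappa vs Sigma: Sigma, 7–0.
Kappa vs Tau: 0 for Kappa, 7 for Tau — Tau by 7–0.
Sigma vs Tau: Tau, 7–0.
Gamma is beaten in every head-to-head and is the Condorcet loser.

Gamma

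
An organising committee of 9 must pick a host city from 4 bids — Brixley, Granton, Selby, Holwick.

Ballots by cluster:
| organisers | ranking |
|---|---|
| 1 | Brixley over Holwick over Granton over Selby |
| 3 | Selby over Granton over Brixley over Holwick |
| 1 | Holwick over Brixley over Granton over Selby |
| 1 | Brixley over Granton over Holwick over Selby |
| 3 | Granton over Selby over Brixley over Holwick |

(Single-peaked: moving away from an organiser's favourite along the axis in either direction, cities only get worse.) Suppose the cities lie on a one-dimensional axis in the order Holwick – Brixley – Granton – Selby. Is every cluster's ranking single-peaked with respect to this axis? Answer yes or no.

yes

Axis positions: Holwick=1, Brixley=2, Granton=3, Selby=4.
Cluster 1 (peak Brixley at position 2): ranking walks positions 2-1-3-4, expanding outward from the peak — single-peaked.
Cluster 2 (peak Selby at position 4): ranking walks positions 4-3-2-1, expanding outward from the peak — single-peaked.
Cluster 3 (peak Holwick at position 1): ranking walks positions 1-2-3-4, expanding outward from the peak — single-peaked.
Cluster 4 (peak Brixley at position 2): ranking walks positions 2-3-1-4, expanding outward from the peak — single-peaked.
Cluster 5 (peak Granton at position 3): ranking walks positions 3-4-2-1, expanding outward from the peak — single-peaked.
Every ranking is single-peaked on this axis.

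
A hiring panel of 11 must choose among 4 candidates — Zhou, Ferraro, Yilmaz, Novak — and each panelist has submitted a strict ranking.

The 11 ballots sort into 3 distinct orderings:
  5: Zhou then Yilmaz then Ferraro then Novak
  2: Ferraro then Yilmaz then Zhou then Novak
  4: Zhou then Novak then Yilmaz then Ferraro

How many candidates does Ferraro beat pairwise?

Ferraro against each rival (11 committee members):
Ferraro vs Zhou: 2 to 9, Zhou.
Ferraro vs Yilmaz: 2 for Ferraro, 9 for Yilmaz — Yilmaz by 9–2.
Ferraro vs Novak: Ferraro is ranked higher on 5+2 = 7 ballots, Novak on 4. Ferraro wins 7–4.
Ferraro beats Novak; loses to Zhou, Yilmaz — 1 pairwise win.

1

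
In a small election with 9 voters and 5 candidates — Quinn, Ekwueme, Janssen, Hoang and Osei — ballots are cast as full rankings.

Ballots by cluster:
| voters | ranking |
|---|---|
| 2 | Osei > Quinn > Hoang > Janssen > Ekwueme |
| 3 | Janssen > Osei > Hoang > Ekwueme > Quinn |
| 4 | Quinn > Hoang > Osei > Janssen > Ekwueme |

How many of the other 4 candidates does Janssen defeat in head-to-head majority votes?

Janssen against each rival (9 voters):
Janssen vs Quinn: Janssen preferred on 3 ballots; Quinn wins 6–3.
Janssen vs Ekwueme: Janssen is ranked higher on 2+3+4 = 9 ballots, Ekwueme on 0. Janssen wins 9–0.
Janssen vs Hoang: Hoang wins 6–3.
Janssen vs Osei: 3 for Janssen, 6 for Osei — Osei by 6–3.
Janssen beats Ekwueme; loses to Quinn, Hoang, Osei — 1 pairwise win.

1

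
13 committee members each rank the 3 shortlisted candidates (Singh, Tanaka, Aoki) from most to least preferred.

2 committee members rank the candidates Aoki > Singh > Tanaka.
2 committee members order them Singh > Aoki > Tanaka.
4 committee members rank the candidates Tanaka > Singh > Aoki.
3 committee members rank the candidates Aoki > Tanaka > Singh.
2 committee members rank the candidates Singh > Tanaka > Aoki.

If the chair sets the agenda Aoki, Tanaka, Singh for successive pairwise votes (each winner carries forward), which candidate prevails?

Singh

Round 1: Aoki vs Tanaka — 7–6, Aoki advances.
Round 2: Aoki vs Singh — 5–8, Singh advances.
The agenda winner is Singh.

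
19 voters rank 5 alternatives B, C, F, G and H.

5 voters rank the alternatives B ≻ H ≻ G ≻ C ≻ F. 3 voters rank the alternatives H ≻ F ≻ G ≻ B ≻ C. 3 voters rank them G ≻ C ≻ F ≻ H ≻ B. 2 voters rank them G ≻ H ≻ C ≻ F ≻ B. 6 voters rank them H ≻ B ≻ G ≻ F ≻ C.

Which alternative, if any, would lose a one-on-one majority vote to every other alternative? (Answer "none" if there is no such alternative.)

Head-to-head results (19 voters):
B vs C: 5+3+6 = 14 for B, 5 for C — B by 14–5.
B vs F: B is ranked higher on 5+6 = 11 ballots, F on 8. B wins 11–8.
B vs G: B wins 11–8.
B vs H: H, 14–5.
C vs F: C, 10–9.
C vs G: C is ranked higher on 0 ballots, G on 19. G wins 19–0.
C vs H: C preferred on 3 ballots; H wins 16–3.
F vs G: 3 to 16, G.
F vs H: H wins 16–3.
G vs H: G is ranked higher on 3+2 = 5 ballots, H on 14. H wins 14–5.
F loses to every other alternative — it is the Condorcet loser.

F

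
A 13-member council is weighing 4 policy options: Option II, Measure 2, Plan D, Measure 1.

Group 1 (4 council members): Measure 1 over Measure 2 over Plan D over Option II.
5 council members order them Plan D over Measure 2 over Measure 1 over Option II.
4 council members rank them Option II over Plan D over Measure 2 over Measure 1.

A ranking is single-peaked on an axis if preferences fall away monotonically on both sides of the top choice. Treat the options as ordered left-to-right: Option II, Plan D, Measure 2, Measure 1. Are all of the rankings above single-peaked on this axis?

Axis positions: Option II=1, Plan D=2, Measure 2=3, Measure 1=4.
Group 1 (peak Measure 1 at position 4): ranking walks positions 4-3-2-1, expanding outward from the peak — single-peaked.
Group 2 (peak Plan D at position 2): ranking walks positions 2-3-4-1, expanding outward from the peak — single-peaked.
Group 3 (peak Option II at position 1): ranking walks positions 1-2-3-4, expanding outward from the peak — single-peaked.
Every ranking is single-peaked on this axis.

yes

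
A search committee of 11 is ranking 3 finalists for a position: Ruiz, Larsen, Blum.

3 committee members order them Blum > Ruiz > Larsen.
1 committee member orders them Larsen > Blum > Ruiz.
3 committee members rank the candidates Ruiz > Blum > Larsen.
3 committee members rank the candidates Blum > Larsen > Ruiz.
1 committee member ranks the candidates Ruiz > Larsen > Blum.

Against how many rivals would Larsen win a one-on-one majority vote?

Larsen against each rival (11 committee members):
Larsen–Ruiz: Ruiz 7–4.
Larsen vs Blum: Blum, 9–2.
Larsen beats no one; loses to Ruiz, Blum — 0 pairwise wins.

0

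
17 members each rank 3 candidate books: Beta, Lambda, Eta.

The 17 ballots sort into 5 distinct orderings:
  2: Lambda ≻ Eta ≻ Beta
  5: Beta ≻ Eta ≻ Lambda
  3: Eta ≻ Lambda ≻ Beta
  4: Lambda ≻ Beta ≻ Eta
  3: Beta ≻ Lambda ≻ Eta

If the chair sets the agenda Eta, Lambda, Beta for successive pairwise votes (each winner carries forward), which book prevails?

Lambda

Round 1: Eta vs Lambda — 8–9, Lambda advances.
Round 2: Lambda vs Beta — 9–8, Lambda advances.
The agenda winner is Lambda.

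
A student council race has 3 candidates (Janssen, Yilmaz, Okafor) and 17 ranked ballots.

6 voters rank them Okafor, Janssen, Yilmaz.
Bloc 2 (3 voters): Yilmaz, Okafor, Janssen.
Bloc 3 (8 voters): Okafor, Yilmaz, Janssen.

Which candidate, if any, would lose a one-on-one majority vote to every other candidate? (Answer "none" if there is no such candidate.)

Head-to-head results (17 voters):
Janssen vs Yilmaz: Yilmaz wins 11–6.
Janssen vs Okafor: Okafor wins 17–0.
Yilmaz vs Okafor: 3 to 14, Okafor.
Janssen is beaten in every head-to-head and is the Condorcet loser.

Janssen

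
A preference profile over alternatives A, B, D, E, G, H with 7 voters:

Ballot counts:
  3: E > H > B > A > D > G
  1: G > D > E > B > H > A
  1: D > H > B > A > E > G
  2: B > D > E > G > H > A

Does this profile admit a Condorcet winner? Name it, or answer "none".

Pairwise majorities:
A–B: B 7–0.
A vs D: 3 to 4, D.
A vs E: A is ranked higher on 1 ballot, E on 6. E wins 6–1.
A vs G: A, 4–3.
A vs H: A preferred on 0 ballots; H wins 7–0.
B vs D: B is ranked higher on 3+2 = 5 ballots, D on 2. B wins 5–2.
B vs E: E, 4–3.
B vs G: 6 to 1, B.
B vs H: H, 4–3.
D vs E: D is ranked higher on 1+1+2 = 4 ballots, E on 3. D wins 4–3.
D vs G: D wins 6–1.
D vs H: D preferred on 1+1+2 = 4 ballots; D wins 4–3.
E vs G: E wins 6–1.
E vs H: E preferred on 3+1+2 = 6 ballots; E wins 6–1.
G vs H: H wins 4–3.
Every alternative loses at least once (A loses to B; B loses to E; D loses to B; E loses to D; G loses to A; H loses to D). The majority relation contains the cycle B → D → E → B, so there is no Condorcet winner.

none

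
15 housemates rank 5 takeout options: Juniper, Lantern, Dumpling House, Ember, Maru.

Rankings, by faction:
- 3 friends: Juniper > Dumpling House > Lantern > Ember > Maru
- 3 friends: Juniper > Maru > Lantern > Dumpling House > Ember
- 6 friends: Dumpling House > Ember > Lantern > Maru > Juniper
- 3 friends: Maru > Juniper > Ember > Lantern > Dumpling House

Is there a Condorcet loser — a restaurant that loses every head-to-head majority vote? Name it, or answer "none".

none

Pairwise majorities:
Juniper vs Lantern: 9 to 6, Juniper.
Juniper vs Dumpling House: 9 to 6, Juniper.
Juniper vs Ember: Juniper is ranked higher on 3+3+3 = 9 ballots, Ember on 6. Juniper wins 9–6.
Juniper vs Maru: Maru wins 9–6.
Lantern vs Dumpling House: Dumpling House, 9–6.
Lantern vs Ember: Ember wins 9–6.
Lantern vs Maru: Lantern is ranked higher on 3+6 = 9 ballots, Maru on 6. Lantern wins 9–6.
Dumpling House–Ember: Dumpling House 12–3.
Dumpling House vs Maru: Dumpling House, 9–6.
Ember vs Maru: Ember, 9–6.
No restaurant is winless: Juniper beats Lantern; Lantern beats Maru; Dumpling House beats Lantern; Ember beats Lantern; Maru beats Juniper. There is no Condorcet loser.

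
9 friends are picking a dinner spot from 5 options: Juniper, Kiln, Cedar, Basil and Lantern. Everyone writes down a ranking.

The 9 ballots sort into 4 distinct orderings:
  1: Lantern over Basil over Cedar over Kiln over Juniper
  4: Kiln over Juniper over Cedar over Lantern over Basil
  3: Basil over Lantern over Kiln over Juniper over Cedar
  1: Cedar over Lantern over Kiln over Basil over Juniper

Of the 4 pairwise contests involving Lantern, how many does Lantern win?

3

Lantern against each rival (9 friends):
Lantern vs Juniper: Lantern is ranked higher on 1+3+1 = 5 ballots, Juniper on 4. Lantern wins 5–4.
Lantern–Kiln: Lantern 5–4.
Lantern vs Cedar: Cedar, 5–4.
Lantern vs Basil: Lantern is ranked higher on 1+4+1 = 6 ballots, Basil on 3. Lantern wins 6–3.
Lantern beats Juniper, Kiln, Basil; loses to Cedar — 3 pairwise wins.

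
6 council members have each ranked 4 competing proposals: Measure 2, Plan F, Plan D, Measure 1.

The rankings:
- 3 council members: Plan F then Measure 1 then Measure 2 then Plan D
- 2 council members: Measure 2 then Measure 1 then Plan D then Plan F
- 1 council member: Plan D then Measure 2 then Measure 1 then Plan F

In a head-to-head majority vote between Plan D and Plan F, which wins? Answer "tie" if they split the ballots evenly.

tie

Ballots ranking Plan D above Plan F: 2 + 1 = 3.
Ballots ranking Plan F above Plan D: 6 − 3 = 3.
3–3: the pair ties.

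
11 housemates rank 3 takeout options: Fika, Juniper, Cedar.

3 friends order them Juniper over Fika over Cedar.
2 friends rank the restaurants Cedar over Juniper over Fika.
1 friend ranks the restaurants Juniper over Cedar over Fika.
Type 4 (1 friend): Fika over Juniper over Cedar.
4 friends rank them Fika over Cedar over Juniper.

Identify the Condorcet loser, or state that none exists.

none

Pairwise majorities:
Fika vs Juniper: Juniper, 6–5.
Fika vs Cedar: Fika wins 8–3.
Juniper vs Cedar: Cedar wins 6–5.
No restaurant is winless: Fika beats Cedar; Juniper beats Fika; Cedar beats Juniper. There is no Condorcet loser.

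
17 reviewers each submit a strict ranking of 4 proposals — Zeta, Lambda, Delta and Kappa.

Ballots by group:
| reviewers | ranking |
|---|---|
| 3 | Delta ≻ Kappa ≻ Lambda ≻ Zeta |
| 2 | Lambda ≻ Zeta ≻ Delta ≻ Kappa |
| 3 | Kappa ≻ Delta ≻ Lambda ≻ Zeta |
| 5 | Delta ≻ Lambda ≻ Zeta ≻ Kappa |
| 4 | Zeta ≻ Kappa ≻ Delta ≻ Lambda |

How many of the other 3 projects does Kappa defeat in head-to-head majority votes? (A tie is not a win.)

Kappa against each rival (17 reviewers):
Kappa–Zeta: Zeta 11–6.
Kappa vs Lambda: Kappa is ranked higher on 3+3+4 = 10 ballots, Lambda on 7. Kappa wins 10–7.
Kappa vs Delta: Delta wins 10–7.
Kappa beats Lambda; loses to Zeta, Delta — 1 pairwise win.

1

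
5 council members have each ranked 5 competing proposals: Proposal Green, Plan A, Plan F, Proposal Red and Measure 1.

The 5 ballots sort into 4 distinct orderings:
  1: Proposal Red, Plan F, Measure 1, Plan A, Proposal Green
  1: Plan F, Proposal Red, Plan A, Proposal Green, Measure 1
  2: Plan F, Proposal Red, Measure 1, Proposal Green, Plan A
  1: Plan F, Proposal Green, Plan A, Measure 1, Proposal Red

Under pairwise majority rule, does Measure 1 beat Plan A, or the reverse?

Measure 1

Ballots ranking Measure 1 above Plan A: 1 + 2 = 3.
Ballots ranking Plan A above Measure 1: 5 − 3 = 2.
Measure 1 wins the head-to-head 3–2.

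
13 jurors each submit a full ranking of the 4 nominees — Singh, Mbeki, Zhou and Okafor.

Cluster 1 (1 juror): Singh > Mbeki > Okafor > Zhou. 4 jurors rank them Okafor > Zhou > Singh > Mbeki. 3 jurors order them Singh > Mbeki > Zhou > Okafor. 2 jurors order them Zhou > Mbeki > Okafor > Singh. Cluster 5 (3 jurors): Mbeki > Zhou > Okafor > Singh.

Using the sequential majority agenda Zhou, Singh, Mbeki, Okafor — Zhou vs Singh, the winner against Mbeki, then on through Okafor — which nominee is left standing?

Round 1: Zhou vs Singh — 9–4, Zhou advances.
Round 2: Zhou vs Mbeki — 6–7, Mbeki advances.
Round 3: Mbeki vs Okafor — 9–4, Mbeki advances.
The agenda winner is Mbeki.

Mbeki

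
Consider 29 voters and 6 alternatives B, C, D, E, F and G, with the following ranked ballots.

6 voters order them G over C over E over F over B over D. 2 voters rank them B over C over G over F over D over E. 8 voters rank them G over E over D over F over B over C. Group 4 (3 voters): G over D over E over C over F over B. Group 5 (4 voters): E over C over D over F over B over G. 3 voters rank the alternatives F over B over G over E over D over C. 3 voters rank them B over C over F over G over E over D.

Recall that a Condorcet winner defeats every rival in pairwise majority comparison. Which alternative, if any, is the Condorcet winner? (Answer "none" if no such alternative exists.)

G

Head-to-head results (29 voters):
B vs C: 16 to 13, B.
B vs D: 14 to 15, D.
B vs E: B is ranked higher on 2+3+3 = 8 ballots, E on 21. E wins 21–8.
B vs F: B preferred on 2+3 = 5 ballots; F wins 24–5.
B vs G: B preferred on 2+4+3+3 = 12 ballots; G wins 17–12.
C vs D: C is ranked higher on 6+2+4+3 = 15 ballots, D on 14. C wins 15–14.
C vs E: C preferred on 6+2+3 = 11 ballots; E wins 18–11.
C vs F: C preferred on 6+2+3+4+3 = 18 ballots; C wins 18–11.
C vs G: 9 to 20, G.
D vs E: D is ranked higher on 2+3 = 5 ballots, E on 24. E wins 24–5.
D vs F: D preferred on 8+3+4 = 15 ballots; D wins 15–14.
D vs G: D is ranked higher on 4 ballots, G on 25. G wins 25–4.
E vs F: 21 to 8, E.
E vs G: E is ranked higher on 4 ballots, G on 25. G wins 25–4.
F vs G: F is ranked higher on 4+3+3 = 10 ballots, G on 19. G wins 19–10.
Only G has no losses; G is the Condorcet winner.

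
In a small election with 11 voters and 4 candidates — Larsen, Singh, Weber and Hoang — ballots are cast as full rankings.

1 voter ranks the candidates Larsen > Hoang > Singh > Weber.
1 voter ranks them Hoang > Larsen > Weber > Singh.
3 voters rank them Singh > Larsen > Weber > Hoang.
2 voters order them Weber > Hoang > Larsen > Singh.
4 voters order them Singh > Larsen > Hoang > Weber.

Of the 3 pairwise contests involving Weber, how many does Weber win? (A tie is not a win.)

Weber against each rival (11 voters):
Weber vs Larsen: Weber preferred on 2 ballots; Larsen wins 9–2.
Weber vs Singh: Singh wins 8–3.
Weber vs Hoang: 3+2 = 5 for Weber, 6 for Hoang — Hoang by 6–5.
Weber beats no one; loses to Larsen, Singh, Hoang — 0 pairwise wins.

0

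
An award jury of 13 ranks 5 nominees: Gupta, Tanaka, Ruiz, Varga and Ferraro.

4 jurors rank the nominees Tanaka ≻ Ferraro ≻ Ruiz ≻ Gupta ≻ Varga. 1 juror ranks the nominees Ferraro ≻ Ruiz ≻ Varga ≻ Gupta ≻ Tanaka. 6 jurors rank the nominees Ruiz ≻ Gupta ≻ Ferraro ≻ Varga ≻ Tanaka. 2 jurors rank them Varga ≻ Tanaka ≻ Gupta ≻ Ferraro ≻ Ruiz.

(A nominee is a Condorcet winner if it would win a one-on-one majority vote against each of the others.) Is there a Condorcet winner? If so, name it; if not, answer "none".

Head-to-head results (13 jurors):
Gupta vs Tanaka: Gupta preferred on 1+6 = 7 ballots; Gupta wins 7–6.
Gupta vs Ruiz: Gupta is ranked higher on 2 ballots, Ruiz on 11. Ruiz wins 11–2.
Gupta vs Varga: Gupta preferred on 4+6 = 10 ballots; Gupta wins 10–3.
Gupta vs Ferraro: Gupta is ranked higher on 6+2 = 8 ballots, Ferraro on 5. Gupta wins 8–5.
Tanaka vs Ruiz: Tanaka is ranked higher on 4+2 = 6 ballots, Ruiz on 7. Ruiz wins 7–6.
Tanaka vs Varga: Tanaka preferred on 4 ballots; Varga wins 9–4.
Tanaka vs Ferraro: Tanaka is ranked higher on 4+2 = 6 ballots, Ferraro on 7. Ferraro wins 7–6.
Ruiz vs Varga: 11 to 2, Ruiz.
Ruiz vs Ferraro: Ruiz is ranked higher on 6 ballots, Ferraro on 7. Ferraro wins 7–6.
Varga vs Ferraro: Varga preferred on 2 ballots; Ferraro wins 11–2.
Each nominee drops at least one matchup (Gupta loses to Ruiz; Tanaka loses to Gupta; Ruiz loses to Ferraro; Varga loses to Gupta; Ferraro loses to Gupta); the cycle Gupta beats Ferraro beats Ruiz beats Gupta rules out a Condorcet winner.

none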